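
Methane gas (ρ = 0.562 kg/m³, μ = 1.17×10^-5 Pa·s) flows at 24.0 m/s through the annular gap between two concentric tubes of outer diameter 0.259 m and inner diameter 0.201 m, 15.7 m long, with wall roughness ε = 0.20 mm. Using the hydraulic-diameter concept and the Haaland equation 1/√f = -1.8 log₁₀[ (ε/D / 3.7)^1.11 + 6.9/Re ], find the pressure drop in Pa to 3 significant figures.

ΔP ≈ 1260 Pa

Hydraulic diameter D_h = 4A/P = D_o - D_i = 0.259 - 0.201 = 0.058 m.
Re = ρVD_h/μ = 0.562·24·0.058/1.17e-05 = 6.686e+04.
ε/D_h = 0.0002/0.058 = 0.00345; Haaland gives 1/√f = -1.8 log₁₀[0.000433+0.000103] = 5.888, so f = 0.02885.
ΔP = f(L/D_h)(ρV²/2) = 0.02885·15.7/0.058·161.9 = 1264 Pa.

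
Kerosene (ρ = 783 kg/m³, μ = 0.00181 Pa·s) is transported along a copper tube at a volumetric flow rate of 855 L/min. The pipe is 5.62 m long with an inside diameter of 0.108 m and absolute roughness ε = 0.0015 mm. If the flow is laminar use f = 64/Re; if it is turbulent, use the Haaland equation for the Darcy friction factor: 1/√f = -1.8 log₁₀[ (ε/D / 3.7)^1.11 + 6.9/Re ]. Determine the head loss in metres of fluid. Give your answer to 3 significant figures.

h_f ≈ 0.123 m

Q = 855 L/min = 855/60000 = 0.01425 m³/s.
Cross-sectional area A = πD²/4 = π(0.108)²/4 = 0.009161 m²; mean velocity V = Q/A = 0.01425/0.009161 = 1.556 m/s.
Reynolds number Re = ρVD/μ = 783 · 1.556 · 0.108 / 0.00181 = 7.267e+04.
Re > 4000 → turbulent. Relative roughness ε/D = 1.5e-06/0.108 = 1.39e-05. Haaland: 1/√f = -1.8 log₁₀[(1.39e-05/3.7)^1.11 + 6.9/7.267e+04] = -1.8 log₁₀[9.5e-07 + 9.49e-05] = 7.233, so f = 0.01912.
Darcy-Weisbach: ΔP = f(L/D)(ρV²/2) = 0.01912·(5.62/0.108)·(783·1.556²/2) = 0.01912·52.04·947.3 = 942.3 Pa.
Head loss h_f = ΔP/(ρg) = 942.3/(783·9.81) = 0.123 m.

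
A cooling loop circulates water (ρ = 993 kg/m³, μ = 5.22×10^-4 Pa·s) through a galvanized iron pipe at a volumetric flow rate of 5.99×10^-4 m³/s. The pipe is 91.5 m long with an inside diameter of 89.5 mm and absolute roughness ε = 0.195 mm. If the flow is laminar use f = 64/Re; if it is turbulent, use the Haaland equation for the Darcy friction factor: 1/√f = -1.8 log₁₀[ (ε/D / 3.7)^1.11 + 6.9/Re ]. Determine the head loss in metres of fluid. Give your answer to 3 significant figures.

h_f ≈ 0.0146 m

Cross-sectional area A = πD²/4 = π(0.0895)²/4 = 0.006291 m²; mean velocity V = Q/A = 0.000599/0.006291 = 0.09521 m/s.
Reynolds number Re = ρVD/μ = 993 · 0.09521 · 0.0895 / 0.000522 = 1.621e+04.
Re > 4000 → turbulent. Relative roughness ε/D = 0.000195/0.0895 = 0.00218. Haaland: 1/√f = -1.8 log₁₀[(0.00218/3.7)^1.11 + 6.9/1.621e+04] = -1.8 log₁₀[0.00026 + 0.000426] = 5.695, so f = 0.03083.
Darcy-Weisbach: ΔP = f(L/D)(ρV²/2) = 0.03083·(91.5/0.0895)·(993·0.09521²/2) = 0.03083·1022·4.501 = 141.9 Pa.
Head loss h_f = ΔP/(ρg) = 141.9/(993·9.81) = 0.0146 m.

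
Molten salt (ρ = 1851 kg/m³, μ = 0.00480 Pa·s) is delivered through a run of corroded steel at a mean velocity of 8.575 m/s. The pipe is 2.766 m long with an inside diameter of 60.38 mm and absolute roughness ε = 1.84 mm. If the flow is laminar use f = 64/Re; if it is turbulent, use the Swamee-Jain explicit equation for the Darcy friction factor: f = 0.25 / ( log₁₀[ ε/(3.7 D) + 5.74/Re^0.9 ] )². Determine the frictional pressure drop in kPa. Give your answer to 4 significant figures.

Reynolds number Re = ρVD/μ = 1851 · 8.575 · 0.06038 / 0.0048 = 1.997e+05.
Re > 4000 → turbulent. Relative roughness ε/D = 0.00184/0.06038 = 0.0305. Swamee-Jain: f = 0.25/(log₁₀[0.0305/3.7 + 5.74/1.997e+05^0.9])² = 0.25/(log₁₀[0.00824 + 9.74e-05])² = 0.25/(-2.079)² = 0.05783.
Darcy-Weisbach: ΔP = f(L/D)(ρV²/2) = 0.05783·(2.766/0.06038)·(1851·8.575²/2) = 0.05783·45.81·6.805e+04 = 1.803e+05 Pa.
ΔP = 1.803e+05 Pa = 180.3 kPa.

ΔP ≈ 180.3 kPa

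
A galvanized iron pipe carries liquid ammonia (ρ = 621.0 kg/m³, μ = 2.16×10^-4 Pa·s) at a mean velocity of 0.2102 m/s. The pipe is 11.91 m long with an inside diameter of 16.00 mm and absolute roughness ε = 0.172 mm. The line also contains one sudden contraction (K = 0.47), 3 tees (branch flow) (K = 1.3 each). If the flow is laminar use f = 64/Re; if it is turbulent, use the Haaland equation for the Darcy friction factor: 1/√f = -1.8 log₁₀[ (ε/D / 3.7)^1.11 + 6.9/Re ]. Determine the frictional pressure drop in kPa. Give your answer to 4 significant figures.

Reynolds number Re = ρVD/μ = 621 · 0.2102 · 0.016 / 0.000216 = 9669.
Re > 4000 → turbulent. Relative roughness ε/D = 0.000172/0.016 = 0.0107. Haaland: 1/√f = -1.8 log₁₀[(0.0107/3.7)^1.11 + 6.9/9669] = -1.8 log₁₀[0.00153 + 0.000714] = 4.769, so f = 0.04397.
Total minor-loss coefficient ΣK = 1·0.47 + 3·1.3 = 4.37.
ΔP = [f·L/D + ΣK]·(ρV²/2) = [0.04397·11.91/0.016 + 4.37]·(621·0.2102²/2) = [32.73 + 4.37]·13.72 = 509 Pa.
ΔP = 509 Pa = 0.5090 kPa.

ΔP ≈ 0.5090 kPa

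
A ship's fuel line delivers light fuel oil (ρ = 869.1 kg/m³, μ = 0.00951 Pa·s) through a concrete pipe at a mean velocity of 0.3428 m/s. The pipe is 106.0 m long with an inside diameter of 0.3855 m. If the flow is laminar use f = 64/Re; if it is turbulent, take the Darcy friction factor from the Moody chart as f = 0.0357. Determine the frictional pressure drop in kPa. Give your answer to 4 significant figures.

ΔP ≈ 0.5013 kPa

Reynolds number Re = ρVD/μ = 869.1 · 0.3428 · 0.3855 / 0.00951 = 1.208e+04.
Re > 4000 → turbulent; use the Moody-chart value f = 0.0357.
Darcy-Weisbach: ΔP = f(L/D)(ρV²/2) = 0.0357·(106/0.3855)·(869.1·0.3428²/2) = 0.0357·275·51.06 = 501.3 Pa.
ΔP = 501.3 Pa = 0.5013 kPa.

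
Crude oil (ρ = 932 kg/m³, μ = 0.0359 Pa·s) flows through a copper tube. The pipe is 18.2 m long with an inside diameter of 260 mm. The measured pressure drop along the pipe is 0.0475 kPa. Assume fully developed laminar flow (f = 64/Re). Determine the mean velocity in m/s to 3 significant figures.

V ≈ 0.154 m/s

For laminar flow, f = 64/Re with Re = ρVD/μ, so Darcy-Weisbach reduces to ΔP = 32μLV/D². Solving for V: V = ΔP·D²/(32μL) = 47.5·(0.26)²/(32·0.0359·18.2) = 0.1536 m/s.
Check: Re = ρVD/μ = 932·0.1536·0.26/0.0359 = 1037 < 2300, so the laminar assumption holds.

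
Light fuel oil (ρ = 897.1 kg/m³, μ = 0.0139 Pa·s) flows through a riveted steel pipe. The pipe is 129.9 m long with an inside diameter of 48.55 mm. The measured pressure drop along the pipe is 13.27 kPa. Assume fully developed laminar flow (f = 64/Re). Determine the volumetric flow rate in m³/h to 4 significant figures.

Q ≈ 3.608 m³/h

For laminar flow, f = 64/Re with Re = ρVD/μ, so Darcy-Weisbach reduces to ΔP = 32μLV/D². Solving for V: V = ΔP·D²/(32μL) = 1.327e+04·(0.04855)²/(32·0.0139·129.9) = 0.5413 m/s.
Check: Re = ρVD/μ = 897.1·0.5413·0.04855/0.0139 = 1696 < 2300, so the laminar assumption holds.
Q = V·A = 0.5413·(π/4·0.04855²) = 0.001002 m³/s = 3.608 m³/h.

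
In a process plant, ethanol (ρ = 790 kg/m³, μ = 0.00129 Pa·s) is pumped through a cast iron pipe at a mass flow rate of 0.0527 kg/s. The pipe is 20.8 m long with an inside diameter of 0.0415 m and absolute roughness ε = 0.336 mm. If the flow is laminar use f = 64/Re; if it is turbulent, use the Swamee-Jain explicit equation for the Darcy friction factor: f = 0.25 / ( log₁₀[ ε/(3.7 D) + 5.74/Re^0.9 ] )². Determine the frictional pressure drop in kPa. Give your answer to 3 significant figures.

A = πD²/4 = π(0.0415)²/4 = 0.001353 m²; mean velocity V = ṁ/(ρA) = 0.0527/(790 · 0.001353) = 0.04932 m/s.
Reynolds number Re = ρVD/μ = 790 · 0.04932 · 0.0415 / 0.00129 = 1253.
Re < 2300 → laminar flow, so f = 64/Re = 64/1253 = 0.05106 (the turbulent correlation is not needed).
Darcy-Weisbach: ΔP = f(L/D)(ρV²/2) = 0.05106·(20.8/0.0415)·(790·0.04932²/2) = 0.05106·501.2·0.9607 = 24.59 Pa.
ΔP = 24.59 Pa = 0.0246 kPa.

ΔP ≈ 0.0246 kPa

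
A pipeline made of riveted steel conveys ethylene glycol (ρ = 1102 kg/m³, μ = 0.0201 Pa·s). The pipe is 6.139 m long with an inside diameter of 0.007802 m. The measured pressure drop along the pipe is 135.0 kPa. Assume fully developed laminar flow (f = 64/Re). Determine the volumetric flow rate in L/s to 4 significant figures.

For laminar flow, f = 64/Re with Re = ρVD/μ, so Darcy-Weisbach reduces to ΔP = 32μLV/D². Solving for V: V = ΔP·D²/(32μL) = 1.35e+05·(0.007802)²/(32·0.0201·6.139) = 2.081 m/s.
Check: Re = ρVD/μ = 1102·2.081·0.007802/0.0201 = 890.2 < 2300, so the laminar assumption holds.
Q = V·A = 2.081·(π/4·0.007802²) = 9.95e-05 m³/s = 0.09950 L/s.

Q ≈ 0.09950 L/s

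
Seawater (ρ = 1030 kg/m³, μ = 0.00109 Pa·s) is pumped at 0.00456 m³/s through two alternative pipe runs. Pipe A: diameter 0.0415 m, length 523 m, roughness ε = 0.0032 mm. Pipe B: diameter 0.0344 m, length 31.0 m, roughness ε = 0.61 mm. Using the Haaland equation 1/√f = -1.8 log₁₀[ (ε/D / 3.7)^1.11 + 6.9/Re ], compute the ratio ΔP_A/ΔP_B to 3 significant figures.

Pipe A: V = Q/A = 0.00456/0.001353 = 3.371 m/s; Re = 1.322e+05; ε/D = 7.71e-05; Haaland → f = 0.01723; ΔP_A = f(L/D)(ρV²/2) = 1.271e+06 Pa.
Pipe B: V = Q/A = 0.00456/0.0009294 = 4.906 m/s; Re = 1.595e+05; ε/D = 0.0177; Haaland → f = 0.04682; ΔP_B = f(L/D)(ρV²/2) = 5.23e+05 Pa.
ΔP_A/ΔP_B = 1.271e+06/5.23e+05 = 2.43.

ΔP_A/ΔP_B ≈ 2.43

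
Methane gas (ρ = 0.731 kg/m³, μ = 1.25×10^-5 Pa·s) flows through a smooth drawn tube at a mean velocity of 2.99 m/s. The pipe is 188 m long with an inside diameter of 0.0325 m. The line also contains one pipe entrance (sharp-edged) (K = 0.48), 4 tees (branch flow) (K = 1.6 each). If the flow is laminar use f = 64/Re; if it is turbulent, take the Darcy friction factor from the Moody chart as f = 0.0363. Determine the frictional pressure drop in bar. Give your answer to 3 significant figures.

Reynolds number Re = ρVD/μ = 0.731 · 2.99 · 0.0325 / 1.25e-05 = 5683.
Re > 4000 → turbulent; use the Moody-chart value f = 0.0363.
Total minor-loss coefficient ΣK = 1·0.48 + 4·1.6 = 6.88.
ΔP = [f·L/D + ΣK]·(ρV²/2) = [0.0363·188/0.0325 + 6.88]·(0.731·2.99²/2) = [210 + 6.88]·3.268 = 708.6 Pa.
ΔP = 708.6 Pa = 0.00709 bar.

ΔP ≈ 0.00709 bar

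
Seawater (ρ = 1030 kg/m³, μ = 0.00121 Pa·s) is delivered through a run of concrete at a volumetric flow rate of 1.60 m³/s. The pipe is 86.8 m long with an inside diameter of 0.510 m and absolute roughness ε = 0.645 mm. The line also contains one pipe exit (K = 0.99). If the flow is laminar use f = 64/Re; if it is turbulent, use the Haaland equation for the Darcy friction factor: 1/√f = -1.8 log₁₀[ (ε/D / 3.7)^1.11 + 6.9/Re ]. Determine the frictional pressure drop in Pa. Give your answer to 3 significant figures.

Cross-sectional area A = πD²/4 = π(0.51)²/4 = 0.2043 m²; mean velocity V = Q/A = 1.6/0.2043 = 7.832 m/s.
Reynolds number Re = ρVD/μ = 1030 · 7.832 · 0.51 / 0.00121 = 3.4e+06.
Re > 4000 → turbulent. Relative roughness ε/D = 0.000645/0.51 = 0.00126. Haaland: 1/√f = -1.8 log₁₀[(0.00126/3.7)^1.11 + 6.9/3.4e+06] = -1.8 log₁₀[0.000142 + 2.03e-06] = 6.914, so f = 0.02092.
Total minor-loss coefficient ΣK = 1·0.99 = 0.99.
ΔP = [f·L/D + ΣK]·(ρV²/2) = [0.02092·86.8/0.51 + 0.99]·(1030·7.832²/2) = [3.56 + 0.99]·3.159e+04 = 1.437e+05 Pa.

ΔP ≈ 144000 Pa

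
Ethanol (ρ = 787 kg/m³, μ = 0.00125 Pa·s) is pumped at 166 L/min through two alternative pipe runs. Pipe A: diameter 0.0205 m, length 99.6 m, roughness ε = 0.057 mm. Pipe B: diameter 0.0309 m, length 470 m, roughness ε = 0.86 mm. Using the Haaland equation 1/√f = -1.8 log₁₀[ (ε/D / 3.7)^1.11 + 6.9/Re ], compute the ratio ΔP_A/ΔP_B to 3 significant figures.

ΔP_A/ΔP_B ≈ 0.789

Pipe A: V = Q/A = 0.002767/0.0003301 = 8.382 m/s; Re = 1.082e+05; ε/D = 0.00278; Haaland → f = 0.02681; ΔP_A = f(L/D)(ρV²/2) = 3.601e+06 Pa.
Pipe B: V = Q/A = 0.002767/0.0007499 = 3.689 m/s; Re = 7.177e+04; ε/D = 0.0278; Haaland → f = 0.05599; ΔP_B = f(L/D)(ρV²/2) = 4.561e+06 Pa.
ΔP_A/ΔP_B = 3.601e+06/4.561e+06 = 0.789.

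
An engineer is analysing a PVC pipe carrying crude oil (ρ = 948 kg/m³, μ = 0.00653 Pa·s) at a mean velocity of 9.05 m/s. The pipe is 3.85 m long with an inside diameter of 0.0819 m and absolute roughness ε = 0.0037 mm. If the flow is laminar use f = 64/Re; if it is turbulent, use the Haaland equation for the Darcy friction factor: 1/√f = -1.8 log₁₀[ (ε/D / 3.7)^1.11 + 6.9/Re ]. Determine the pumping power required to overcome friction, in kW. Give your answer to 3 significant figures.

Reynolds number Re = ρVD/μ = 948 · 9.05 · 0.0819 / 0.00653 = 1.076e+05.
Re > 4000 → turbulent. Relative roughness ε/D = 3.7e-06/0.0819 = 4.52e-05. Haaland: 1/√f = -1.8 log₁₀[(4.52e-05/3.7)^1.11 + 6.9/1.076e+05] = -1.8 log₁₀[3.52e-06 + 6.41e-05] = 7.506, so f = 0.01775.
Darcy-Weisbach: ΔP = f(L/D)(ρV²/2) = 0.01775·(3.85/0.0819)·(948·9.05²/2) = 0.01775·47.01·3.882e+04 = 3.24e+04 Pa.
Q = V·A = 9.05·0.005268 = 0.04768 m³/s.
Pumping power P = QΔP = 0.04768·3.24e+04 = 1544 W = 1.54 kW.

P ≈ 1.54 kW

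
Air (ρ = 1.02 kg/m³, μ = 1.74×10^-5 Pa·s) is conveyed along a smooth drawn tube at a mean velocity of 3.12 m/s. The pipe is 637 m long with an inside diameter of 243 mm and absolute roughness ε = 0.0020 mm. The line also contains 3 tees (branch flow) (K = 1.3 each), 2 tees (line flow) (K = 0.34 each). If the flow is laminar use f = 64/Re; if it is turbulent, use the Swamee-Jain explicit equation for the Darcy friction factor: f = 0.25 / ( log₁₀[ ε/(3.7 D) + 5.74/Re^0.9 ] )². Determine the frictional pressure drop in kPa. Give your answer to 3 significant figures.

Reynolds number Re = ρVD/μ = 1.02 · 3.12 · 0.243 / 1.74e-05 = 4.444e+04.
Re > 4000 → turbulent. Relative roughness ε/D = 2e-06/0.243 = 8.23e-06. Swamee-Jain: f = 0.25/(log₁₀[8.23e-06/3.7 + 5.74/4.444e+04^0.9])² = 0.25/(log₁₀[2.22e-06 + 0.000377])² = 0.25/(-3.422)² = 0.02135.
Total minor-loss coefficient ΣK = 3·1.3 + 2·0.34 = 4.58.
ΔP = [f·L/D + ΣK]·(ρV²/2) = [0.02135·637/0.243 + 4.58]·(1.02·3.12²/2) = [55.98 + 4.58]·4.965 = 300.6 Pa.
ΔP = 300.6 Pa = 0.301 kPa.

ΔP ≈ 0.301 kPa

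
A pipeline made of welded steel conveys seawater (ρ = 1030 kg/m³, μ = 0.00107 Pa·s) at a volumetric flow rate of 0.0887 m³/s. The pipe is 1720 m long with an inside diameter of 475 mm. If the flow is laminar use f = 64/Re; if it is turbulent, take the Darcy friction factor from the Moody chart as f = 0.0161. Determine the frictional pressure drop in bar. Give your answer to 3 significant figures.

Cross-sectional area A = πD²/4 = π(0.475)²/4 = 0.1772 m²; mean velocity V = Q/A = 0.0887/0.1772 = 0.5005 m/s.
Reynolds number Re = ρVD/μ = 1030 · 0.5005 · 0.475 / 0.00107 = 2.289e+05.
Re > 4000 → turbulent; use the Moody-chart value f = 0.0161.
Darcy-Weisbach: ΔP = f(L/D)(ρV²/2) = 0.0161·(1720/0.475)·(1030·0.5005²/2) = 0.0161·3621·129 = 7522 Pa.
ΔP = 7522 Pa = 0.0752 bar.

ΔP ≈ 0.0752 bar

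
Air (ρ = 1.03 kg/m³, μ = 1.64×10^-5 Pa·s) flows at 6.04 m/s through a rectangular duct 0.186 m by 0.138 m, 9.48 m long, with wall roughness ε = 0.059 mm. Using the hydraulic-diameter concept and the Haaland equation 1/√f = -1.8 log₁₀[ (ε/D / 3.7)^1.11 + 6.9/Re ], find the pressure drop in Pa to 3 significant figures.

Hydraulic diameter D_h = 4A/P = 4·(0.186·0.138)/(2·(0.186+0.138)) = 0.1027/0.648 = 0.1584 m.
Re = ρVD_h/μ = 1.03·6.04·0.1584/1.64e-05 = 6.01e+04.
ε/D_h = 5.9e-05/0.1584 = 0.000372; Haaland gives 1/√f = -1.8 log₁₀[3.66e-05+0.000115] = 6.876, so f = 0.02115.
ΔP = f(L/D_h)(ρV²/2) = 0.02115·9.48/0.1584·18.79 = 23.78 Pa.

ΔP ≈ 23.8 Pa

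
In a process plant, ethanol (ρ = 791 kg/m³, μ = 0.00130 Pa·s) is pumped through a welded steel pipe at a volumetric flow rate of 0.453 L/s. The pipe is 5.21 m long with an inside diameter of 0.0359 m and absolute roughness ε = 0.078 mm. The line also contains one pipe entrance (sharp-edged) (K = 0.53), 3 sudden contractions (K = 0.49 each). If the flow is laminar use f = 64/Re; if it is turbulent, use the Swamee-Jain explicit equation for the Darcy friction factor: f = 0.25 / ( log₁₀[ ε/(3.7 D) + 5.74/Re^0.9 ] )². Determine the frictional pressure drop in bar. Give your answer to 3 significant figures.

ΔP ≈ 0.00557 bar

Q = 0.453 L/s = 0.453/1000 = 0.000453 m³/s.
Cross-sectional area A = πD²/4 = π(0.0359)²/4 = 0.001012 m²; mean velocity V = Q/A = 0.000453/0.001012 = 0.4475 m/s.
Reynolds number Re = ρVD/μ = 791 · 0.4475 · 0.0359 / 0.0013 = 9776.
Re > 4000 → turbulent. Relative roughness ε/D = 7.8e-05/0.0359 = 0.00217. Swamee-Jain: f = 0.25/(log₁₀[0.00217/3.7 + 5.74/9776^0.9])² = 0.25/(log₁₀[0.000587 + 0.00147])² = 0.25/(-2.686)² = 0.03464.
Total minor-loss coefficient ΣK = 1·0.53 + 3·0.49 = 2.
ΔP = [f·L/D + ΣK]·(ρV²/2) = [0.03464·5.21/0.0359 + 2]·(791·0.4475²/2) = [5.027 + 2]·79.21 = 556.6 Pa.
ΔP = 556.6 Pa = 0.00557 bar.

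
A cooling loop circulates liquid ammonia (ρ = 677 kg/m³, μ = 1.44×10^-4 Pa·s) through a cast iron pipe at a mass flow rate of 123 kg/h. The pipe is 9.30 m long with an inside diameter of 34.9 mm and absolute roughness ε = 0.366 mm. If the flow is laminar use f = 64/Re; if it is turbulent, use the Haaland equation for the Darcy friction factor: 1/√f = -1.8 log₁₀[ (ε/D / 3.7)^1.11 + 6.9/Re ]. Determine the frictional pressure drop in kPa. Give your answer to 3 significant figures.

ṁ = 123 kg/h = 123/3600 = 0.03417 kg/s.
A = πD²/4 = π(0.0349)²/4 = 0.0009566 m²; mean velocity V = ṁ/(ρA) = 0.03417/(677 · 0.0009566) = 0.05276 m/s.
Reynolds number Re = ρVD/μ = 677 · 0.05276 · 0.0349 / 0.000144 = 8656.
Re > 4000 → turbulent. Relative roughness ε/D = 0.000366/0.0349 = 0.0105. Haaland: 1/√f = -1.8 log₁₀[(0.0105/3.7)^1.11 + 6.9/8656] = -1.8 log₁₀[0.00149 + 0.000797] = 4.754, so f = 0.04424.
Darcy-Weisbach: ΔP = f(L/D)(ρV²/2) = 0.04424·(9.3/0.0349)·(677·0.05276²/2) = 0.04424·266.5·0.9421 = 11.11 Pa.
ΔP = 11.11 Pa = 0.0111 kPa.

ΔP ≈ 0.0111 kPa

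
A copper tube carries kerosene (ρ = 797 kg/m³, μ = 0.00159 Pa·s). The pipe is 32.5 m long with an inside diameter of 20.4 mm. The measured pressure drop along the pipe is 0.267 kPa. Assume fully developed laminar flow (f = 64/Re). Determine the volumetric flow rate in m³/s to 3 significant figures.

Q ≈ 2.20×10^-5 m³/s

For laminar flow, f = 64/Re with Re = ρVD/μ, so Darcy-Weisbach reduces to ΔP = 32μLV/D². Solving for V: V = ΔP·D²/(32μL) = 267·(0.0204)²/(32·0.00159·32.5) = 0.0672 m/s.
Check: Re = ρVD/μ = 797·0.0672·0.0204/0.00159 = 687.1 < 2300, so the laminar assumption holds.
Q = V·A = 0.0672·(π/4·0.0204²) = 2.196e-05 m³/s = 2.20×10^-5 m³/s.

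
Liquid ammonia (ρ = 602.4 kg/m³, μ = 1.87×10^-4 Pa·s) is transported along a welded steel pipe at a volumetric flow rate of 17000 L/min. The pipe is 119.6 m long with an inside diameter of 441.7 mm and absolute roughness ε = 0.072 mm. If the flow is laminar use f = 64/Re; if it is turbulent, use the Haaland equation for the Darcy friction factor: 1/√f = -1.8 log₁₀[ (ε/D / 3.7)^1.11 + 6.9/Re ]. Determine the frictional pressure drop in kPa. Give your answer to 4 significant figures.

Q = 17000 L/min = 17000/60000 = 0.2833 m³/s.
Cross-sectional area A = πD²/4 = π(0.4417)²/4 = 0.1532 m²; mean velocity V = Q/A = 0.2833/0.1532 = 1.849 m/s.
Reynolds number Re = ρVD/μ = 602.4 · 1.849 · 0.4417 / 0.000187 = 2.631e+06.
Re > 4000 → turbulent. Relative roughness ε/D = 7.2e-05/0.4417 = 0.000163. Haaland: 1/√f = -1.8 log₁₀[(0.000163/3.7)^1.11 + 6.9/2.631e+06] = -1.8 log₁₀[1.46e-05 + 2.62e-06] = 8.574, so f = 0.0136.
Darcy-Weisbach: ΔP = f(L/D)(ρV²/2) = 0.0136·(119.6/0.4417)·(602.4·1.849²/2) = 0.0136·270.8·1030 = 3793 Pa.
ΔP = 3793 Pa = 3.793 kPa.

ΔP ≈ 3.793 kPa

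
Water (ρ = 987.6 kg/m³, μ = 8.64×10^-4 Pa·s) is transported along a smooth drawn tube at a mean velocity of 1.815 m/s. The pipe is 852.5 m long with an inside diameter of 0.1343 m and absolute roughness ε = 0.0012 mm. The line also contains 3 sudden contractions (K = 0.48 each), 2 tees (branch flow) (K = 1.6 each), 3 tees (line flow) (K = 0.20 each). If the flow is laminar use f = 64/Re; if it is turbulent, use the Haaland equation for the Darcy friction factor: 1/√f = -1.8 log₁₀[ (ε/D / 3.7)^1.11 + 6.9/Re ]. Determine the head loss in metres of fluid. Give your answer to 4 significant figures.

Reynolds number Re = ρVD/μ = 987.6 · 1.815 · 0.1343 / 0.000864 = 2.786e+05.
Re > 4000 → turbulent. Relative roughness ε/D = 1.2e-06/0.1343 = 8.94e-06. Haaland: 1/√f = -1.8 log₁₀[(8.94e-06/3.7)^1.11 + 6.9/2.786e+05] = -1.8 log₁₀[5.82e-07 + 2.48e-05] = 8.273, so f = 0.01461.
Total minor-loss coefficient ΣK = 3·0.48 + 2·1.6 + 3·0.2 = 5.24.
ΔP = [f·L/D + ΣK]·(ρV²/2) = [0.01461·852.5/0.1343 + 5.24]·(987.6·1.815²/2) = [92.75 + 5.24]·1627 = 1.594e+05 Pa.
Head loss h_f = ΔP/(ρg) = 1.594e+05/(987.6·9.81) = 16.45 m.

h_f ≈ 16.45 m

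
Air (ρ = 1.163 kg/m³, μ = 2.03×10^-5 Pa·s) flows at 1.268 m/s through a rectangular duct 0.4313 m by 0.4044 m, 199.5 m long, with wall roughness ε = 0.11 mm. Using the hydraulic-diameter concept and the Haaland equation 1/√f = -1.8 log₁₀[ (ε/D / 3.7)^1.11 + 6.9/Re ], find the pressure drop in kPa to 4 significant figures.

ΔP ≈ 0.01065 kPa

Hydraulic diameter D_h = 4A/P = 4·(0.4313·0.4044)/(2·(0.4313+0.4044)) = 0.6977/1.671 = 0.4174 m.
Re = ρVD_h/μ = 1.163·1.268·0.4174/2.03e-05 = 3.032e+04.
ε/D_h = 0.00011/0.4174 = 0.000264; Haaland gives 1/√f = -1.8 log₁₀[2.49e-05+0.000228] = 6.476, so f = 0.02384.
ΔP = f(L/D_h)(ρV²/2) = 0.02384·199.5/0.4174·0.9349 = 10.65 Pa.
ΔP = 0.01065 kPa.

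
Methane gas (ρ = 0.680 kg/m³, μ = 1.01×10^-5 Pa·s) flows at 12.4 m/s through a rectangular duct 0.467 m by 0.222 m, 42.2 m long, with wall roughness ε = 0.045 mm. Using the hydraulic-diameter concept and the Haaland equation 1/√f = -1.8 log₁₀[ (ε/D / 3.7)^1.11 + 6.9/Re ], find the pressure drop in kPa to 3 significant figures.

ΔP ≈ 0.117 kPa

Hydraulic diameter D_h = 4A/P = 4·(0.467·0.222)/(2·(0.467+0.222)) = 0.4147/1.378 = 0.3009 m.
Re = ρVD_h/μ = 0.68·12.4·0.3009/1.01e-05 = 2.512e+05.
ε/D_h = 4.5e-05/0.3009 = 0.00015; Haaland gives 1/√f = -1.8 log₁₀[1.33e-05+2.75e-05] = 7.902, so f = 0.01602.
ΔP = f(L/D_h)(ρV²/2) = 0.01602·42.2/0.3009·52.28 = 117.4 Pa.
ΔP = 0.117 kPa.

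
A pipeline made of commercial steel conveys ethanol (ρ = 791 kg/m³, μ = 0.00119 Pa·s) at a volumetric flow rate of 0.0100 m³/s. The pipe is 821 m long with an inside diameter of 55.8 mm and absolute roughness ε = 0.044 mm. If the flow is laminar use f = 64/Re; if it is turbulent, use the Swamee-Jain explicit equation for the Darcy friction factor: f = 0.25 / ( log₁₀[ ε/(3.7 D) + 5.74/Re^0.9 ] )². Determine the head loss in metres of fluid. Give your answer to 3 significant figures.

h_f ≈ 260 m

Cross-sectional area A = πD²/4 = π(0.0558)²/4 = 0.002445 m²; mean velocity V = Q/A = 0.01/0.002445 = 4.089 m/s.
Reynolds number Re = ρVD/μ = 791 · 4.089 · 0.0558 / 0.00119 = 1.517e+05.
Re > 4000 → turbulent. Relative roughness ε/D = 4.4e-05/0.0558 = 0.000789. Swamee-Jain: f = 0.25/(log₁₀[0.000789/3.7 + 5.74/1.517e+05^0.9])² = 0.25/(log₁₀[0.000213 + 0.000125])² = 0.25/(-3.471)² = 0.02075.
Darcy-Weisbach: ΔP = f(L/D)(ρV²/2) = 0.02075·(821/0.0558)·(791·4.089²/2) = 0.02075·1.471e+04·6613 = 2.019e+06 Pa.
Head loss h_f = ΔP/(ρg) = 2.019e+06/(791·9.81) = 260 m.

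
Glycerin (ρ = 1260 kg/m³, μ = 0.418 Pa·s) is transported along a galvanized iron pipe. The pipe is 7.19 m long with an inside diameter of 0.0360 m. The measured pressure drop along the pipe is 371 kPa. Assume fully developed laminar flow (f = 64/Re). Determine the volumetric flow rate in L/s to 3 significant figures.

For laminar flow, f = 64/Re with Re = ρVD/μ, so Darcy-Weisbach reduces to ΔP = 32μLV/D². Solving for V: V = ΔP·D²/(32μL) = 3.71e+05·(0.036)²/(32·0.418·7.19) = 4.999 m/s.
Check: Re = ρVD/μ = 1260·4.999·0.036/0.418 = 542.5 < 2300, so the laminar assumption holds.
Q = V·A = 4.999·(π/4·0.036²) = 0.005089 m³/s = 5.09 L/s.

Q ≈ 5.09 L/s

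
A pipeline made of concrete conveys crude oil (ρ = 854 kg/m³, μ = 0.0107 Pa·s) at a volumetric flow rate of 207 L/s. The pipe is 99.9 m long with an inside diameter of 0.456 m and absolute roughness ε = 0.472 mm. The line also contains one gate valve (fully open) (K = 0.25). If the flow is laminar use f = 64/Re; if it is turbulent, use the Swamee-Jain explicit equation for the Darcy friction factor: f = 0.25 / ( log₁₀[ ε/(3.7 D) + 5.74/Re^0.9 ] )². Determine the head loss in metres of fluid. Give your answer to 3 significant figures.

Q = 207 L/s = 207/1000 = 0.207 m³/s.
Cross-sectional area A = πD²/4 = π(0.456)²/4 = 0.1633 m²; mean velocity V = Q/A = 0.207/0.1633 = 1.268 m/s.
Reynolds number Re = ρVD/μ = 854 · 1.268 · 0.456 / 0.0107 = 4.613e+04.
Re > 4000 → turbulent. Relative roughness ε/D = 0.000472/0.456 = 0.00104. Swamee-Jain: f = 0.25/(log₁₀[0.00104/3.7 + 5.74/4.613e+04^0.9])² = 0.25/(log₁₀[0.00028 + 0.000364])² = 0.25/(-3.191)² = 0.02455.
Total minor-loss coefficient ΣK = 1·0.25 = 0.25.
ΔP = [f·L/D + ΣK]·(ρV²/2) = [0.02455·99.9/0.456 + 0.25]·(854·1.268²/2) = [5.378 + 0.25]·686 = 3861 Pa.
Head loss h_f = ΔP/(ρg) = 3861/(854·9.81) = 0.461 m.

h_f ≈ 0.461 m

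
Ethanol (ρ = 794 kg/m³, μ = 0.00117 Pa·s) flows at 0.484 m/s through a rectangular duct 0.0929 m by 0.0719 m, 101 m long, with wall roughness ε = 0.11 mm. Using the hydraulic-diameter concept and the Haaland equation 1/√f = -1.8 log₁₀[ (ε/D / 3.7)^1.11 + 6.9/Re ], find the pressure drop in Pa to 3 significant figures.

ΔP ≈ 3120 Pa

Hydraulic diameter D_h = 4A/P = 4·(0.0929·0.0719)/(2·(0.0929+0.0719)) = 0.02672/0.3296 = 0.08106 m.
Re = ρVD_h/μ = 794·0.484·0.08106/0.00117 = 2.663e+04.
ε/D_h = 0.00011/0.08106 = 0.00136; Haaland gives 1/√f = -1.8 log₁₀[0.000154+0.000259] = 6.092, so f = 0.02695.
ΔP = f(L/D_h)(ρV²/2) = 0.02695·101/0.08106·93 = 3123 Pa.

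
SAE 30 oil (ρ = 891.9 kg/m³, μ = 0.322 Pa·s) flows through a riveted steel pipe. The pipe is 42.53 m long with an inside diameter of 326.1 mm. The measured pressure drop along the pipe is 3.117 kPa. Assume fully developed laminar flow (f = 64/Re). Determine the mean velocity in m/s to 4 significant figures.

V ≈ 0.7564 m/s

For laminar flow, f = 64/Re with Re = ρVD/μ, so Darcy-Weisbach reduces to ΔP = 32μLV/D². Solving for V: V = ΔP·D²/(32μL) = 3117·(0.3261)²/(32·0.322·42.53) = 0.7564 m/s.
Check: Re = ρVD/μ = 891.9·0.7564·0.3261/0.322 = 683.2 < 2300, so the laminar assumption holds.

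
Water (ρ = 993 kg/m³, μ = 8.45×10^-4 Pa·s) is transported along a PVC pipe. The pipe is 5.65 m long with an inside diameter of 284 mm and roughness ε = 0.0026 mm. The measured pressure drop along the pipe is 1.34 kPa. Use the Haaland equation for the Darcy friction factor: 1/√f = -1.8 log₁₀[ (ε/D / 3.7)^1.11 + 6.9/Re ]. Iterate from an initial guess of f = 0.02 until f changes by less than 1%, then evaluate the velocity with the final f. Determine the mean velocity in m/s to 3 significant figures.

Rearranging Darcy-Weisbach: V = √(2·ΔP·D/(f·L·ρ)). With ε/D = 2.6e-06/0.284 = 9.15e-06, iterate starting from f = 0.02:
  f = 0.02 → V = √(2·1340·0.284/(0.02·5.65·993)) = 2.604 m/s; Re = ρVD/μ = 8.692e+05; f → 0.01201
  f = 0.01201 → V = 3.36 m/s; Re = 1.122e+06; f → 0.01154
  f = 0.01154 → V = 3.428 m/s; Re = 1.144e+06; f → 0.01151
Converged (Δf/f < 1%). With the final f = 0.01151: V = √(2·1340·0.284/(0.01151·5.65·993)) = 3.433 m/s.

V ≈ 3.43 m/s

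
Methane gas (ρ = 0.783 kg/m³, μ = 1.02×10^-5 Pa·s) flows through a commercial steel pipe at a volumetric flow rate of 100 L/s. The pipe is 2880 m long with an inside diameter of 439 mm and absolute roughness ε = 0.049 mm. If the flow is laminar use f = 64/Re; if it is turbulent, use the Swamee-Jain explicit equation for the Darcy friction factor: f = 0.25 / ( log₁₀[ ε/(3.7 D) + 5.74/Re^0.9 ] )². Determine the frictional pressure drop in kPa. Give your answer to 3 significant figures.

ΔP ≈ 0.0285 kPa

Q = 100 L/s = 100/1000 = 0.1 m³/s.
Cross-sectional area A = πD²/4 = π(0.439)²/4 = 0.1514 m²; mean velocity V = Q/A = 0.1/0.1514 = 0.6607 m/s.
Reynolds number Re = ρVD/μ = 0.783 · 0.6607 · 0.439 / 1.02e-05 = 2.226e+04.
Re > 4000 → turbulent. Relative roughness ε/D = 4.9e-05/0.439 = 0.000112. Swamee-Jain: f = 0.25/(log₁₀[0.000112/3.7 + 5.74/2.226e+04^0.9])² = 0.25/(log₁₀[3.02e-05 + 0.000702])² = 0.25/(-3.136)² = 0.02543.
Darcy-Weisbach: ΔP = f(L/D)(ρV²/2) = 0.02543·(2880/0.439)·(0.783·0.6607²/2) = 0.02543·6560·0.1709 = 28.5 Pa.
ΔP = 28.5 Pa = 0.0285 kPa.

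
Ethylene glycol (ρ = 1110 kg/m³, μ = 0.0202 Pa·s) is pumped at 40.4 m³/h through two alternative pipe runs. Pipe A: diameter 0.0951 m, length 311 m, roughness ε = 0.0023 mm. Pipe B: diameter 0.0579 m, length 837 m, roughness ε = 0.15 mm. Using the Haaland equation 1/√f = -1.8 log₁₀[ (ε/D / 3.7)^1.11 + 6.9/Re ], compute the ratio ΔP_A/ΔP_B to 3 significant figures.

Pipe A: V = Q/A = 0.01122/0.007103 = 1.58 m/s; Re = 8256; ε/D = 2.42e-05; Haaland → f = 0.0326; ΔP_A = f(L/D)(ρV²/2) = 1.477e+05 Pa.
Pipe B: V = Q/A = 0.01122/0.002633 = 4.262 m/s; Re = 1.356e+04; ε/D = 0.00259; Haaland → f = 0.03245; ΔP_B = f(L/D)(ρV²/2) = 4.729e+06 Pa.
ΔP_A/ΔP_B = 1.477e+05/4.729e+06 = 0.0312.

ΔP_A/ΔP_B ≈ 0.0312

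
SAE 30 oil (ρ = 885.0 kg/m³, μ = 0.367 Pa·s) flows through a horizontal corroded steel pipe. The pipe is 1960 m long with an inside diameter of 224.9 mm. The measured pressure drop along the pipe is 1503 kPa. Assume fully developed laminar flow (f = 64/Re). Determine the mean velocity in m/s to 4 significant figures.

V ≈ 3.303 m/s

For laminar flow, f = 64/Re with Re = ρVD/μ, so Darcy-Weisbach reduces to ΔP = 32μLV/D². Solving for V: V = ΔP·D²/(32μL) = 1.503e+06·(0.2249)²/(32·0.367·1960) = 3.303 m/s.
Check: Re = ρVD/μ = 885·3.303·0.2249/0.367 = 1791 < 2300, so the laminar assumption holds.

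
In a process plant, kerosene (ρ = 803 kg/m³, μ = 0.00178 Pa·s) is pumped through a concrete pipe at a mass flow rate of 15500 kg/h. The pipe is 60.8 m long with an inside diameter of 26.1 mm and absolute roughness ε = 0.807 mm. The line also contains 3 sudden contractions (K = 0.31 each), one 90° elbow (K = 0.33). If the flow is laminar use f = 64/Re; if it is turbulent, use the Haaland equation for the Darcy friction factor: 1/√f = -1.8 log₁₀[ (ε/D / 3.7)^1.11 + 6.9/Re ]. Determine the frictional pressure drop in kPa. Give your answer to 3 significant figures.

ṁ = 15500 kg/h = 15500/3600 = 4.306 kg/s.
A = πD²/4 = π(0.0261)²/4 = 0.000535 m²; mean velocity V = ṁ/(ρA) = 4.306/(803 · 0.000535) = 10.02 m/s.
Reynolds number Re = ρVD/μ = 803 · 10.02 · 0.0261 / 0.00178 = 1.18e+05.
Re > 4000 → turbulent. Relative roughness ε/D = 0.000807/0.0261 = 0.0309. Haaland: 1/√f = -1.8 log₁₀[(0.0309/3.7)^1.11 + 6.9/1.18e+05] = -1.8 log₁₀[0.00494 + 5.85e-05] = 4.143, so f = 0.05827.
Total minor-loss coefficient ΣK = 3·0.31 + 1·0.33 = 1.26.
ΔP = [f·L/D + ΣK]·(ρV²/2) = [0.05827·60.8/0.0261 + 1.26]·(803·10.02²/2) = [135.7 + 1.26]·4.032e+04 = 5.525e+06 Pa.
ΔP = 5.525e+06 Pa = 5520 kPa.

ΔP ≈ 5520 kPa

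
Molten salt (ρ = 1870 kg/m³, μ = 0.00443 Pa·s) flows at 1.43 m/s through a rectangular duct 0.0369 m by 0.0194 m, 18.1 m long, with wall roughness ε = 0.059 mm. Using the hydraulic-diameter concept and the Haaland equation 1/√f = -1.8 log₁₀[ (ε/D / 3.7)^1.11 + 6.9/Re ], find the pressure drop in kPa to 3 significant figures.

Hydraulic diameter D_h = 4A/P = 4·(0.0369·0.0194)/(2·(0.0369+0.0194)) = 0.002863/0.1126 = 0.02543 m.
Re = ρVD_h/μ = 1870·1.43·0.02543/0.00443 = 1.535e+04.
ε/D_h = 5.9e-05/0.02543 = 0.00232; Haaland gives 1/√f = -1.8 log₁₀[0.000279+0.000449] = 5.648, so f = 0.03135.
ΔP = f(L/D_h)(ρV²/2) = 0.03135·18.1/0.02543·1912 = 4.266e+04 Pa.
ΔP = 42.7 kPa.

ΔP ≈ 42.7 kPa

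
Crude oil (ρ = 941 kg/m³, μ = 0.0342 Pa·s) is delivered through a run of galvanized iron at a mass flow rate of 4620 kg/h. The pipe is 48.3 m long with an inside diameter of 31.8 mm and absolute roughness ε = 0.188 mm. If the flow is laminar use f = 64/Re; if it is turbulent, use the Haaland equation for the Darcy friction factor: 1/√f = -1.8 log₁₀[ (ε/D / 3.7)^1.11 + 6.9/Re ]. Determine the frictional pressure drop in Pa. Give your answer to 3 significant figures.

ΔP ≈ 89800 Pa

ṁ = 4620 kg/h = 4620/3600 = 1.283 kg/s.
A = πD²/4 = π(0.0318)²/4 = 0.0007942 m²; mean velocity V = ṁ/(ρA) = 1.283/(941 · 0.0007942) = 1.717 m/s.
Reynolds number Re = ρVD/μ = 941 · 1.717 · 0.0318 / 0.0342 = 1502.
Re < 2300 → laminar flow, so f = 64/Re = 64/1502 = 0.0426 (the turbulent correlation is not needed).
Darcy-Weisbach: ΔP = f(L/D)(ρV²/2) = 0.0426·(48.3/0.0318)·(941·1.717²/2) = 0.0426·1519·1387 = 8.976e+04 Pa.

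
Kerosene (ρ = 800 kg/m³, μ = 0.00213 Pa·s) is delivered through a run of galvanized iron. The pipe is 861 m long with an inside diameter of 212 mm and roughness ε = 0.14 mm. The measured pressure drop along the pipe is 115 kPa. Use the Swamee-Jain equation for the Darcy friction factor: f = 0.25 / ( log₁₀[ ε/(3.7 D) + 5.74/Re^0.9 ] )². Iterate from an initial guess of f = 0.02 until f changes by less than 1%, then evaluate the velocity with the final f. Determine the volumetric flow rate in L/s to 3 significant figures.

Q ≈ 66.0 L/s

Rearranging Darcy-Weisbach: V = √(2·ΔP·D/(f·L·ρ)). With ε/D = 0.00014/0.212 = 0.00066, iterate starting from f = 0.02:
  f = 0.02 → V = √(2·1.15e+05·0.212/(0.02·861·800)) = 1.881 m/s; Re = ρVD/μ = 1.498e+05; f → 0.02022
  f = 0.02022 → V = 1.871 m/s; Re = 1.49e+05; f → 0.02023
Converged (Δf/f < 1%). With the final f = 0.02023: V = √(2·1.15e+05·0.212/(0.02023·861·800)) = 1.871 m/s.
Q = V·A = 1.871·(π/4·0.212²) = 0.06603 m³/s = 66.0 L/s.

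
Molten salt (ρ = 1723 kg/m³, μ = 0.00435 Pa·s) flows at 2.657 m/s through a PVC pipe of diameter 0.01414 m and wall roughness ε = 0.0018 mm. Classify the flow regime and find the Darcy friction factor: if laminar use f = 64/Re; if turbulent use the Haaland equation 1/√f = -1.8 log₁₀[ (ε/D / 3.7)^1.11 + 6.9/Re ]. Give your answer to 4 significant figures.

Re = ρVD/μ = 1723·2.657·0.01414/0.00435 = 1.488e+04.
Re > 4000 → turbulent. ε/D = 1.8e-06/0.01414 = 0.000127; Haaland: 1/√f = -1.8 log₁₀[1.11e-05 + 0.000464] = 5.982, so f = 0.02794.

f ≈ 0.02794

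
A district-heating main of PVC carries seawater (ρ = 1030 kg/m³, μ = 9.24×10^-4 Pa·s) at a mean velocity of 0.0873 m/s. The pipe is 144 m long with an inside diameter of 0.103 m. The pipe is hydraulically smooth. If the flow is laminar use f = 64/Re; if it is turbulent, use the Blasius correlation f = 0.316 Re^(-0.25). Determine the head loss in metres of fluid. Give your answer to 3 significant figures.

h_f ≈ 0.0172 m

Reynolds number Re = ρVD/μ = 1030 · 0.0873 · 0.103 / 0.000924 = 1.002e+04.
Re > 4000 → turbulent. Smooth-pipe (Blasius): f = 0.316 Re^(-0.25) = 0.316/(1.002e+04)^0.25 = 0.03158.
Darcy-Weisbach: ΔP = f(L/D)(ρV²/2) = 0.03158·(144/0.103)·(1030·0.0873²/2) = 0.03158·1398·3.925 = 173.3 Pa.
Head loss h_f = ΔP/(ρg) = 173.3/(1030·9.81) = 0.0172 m.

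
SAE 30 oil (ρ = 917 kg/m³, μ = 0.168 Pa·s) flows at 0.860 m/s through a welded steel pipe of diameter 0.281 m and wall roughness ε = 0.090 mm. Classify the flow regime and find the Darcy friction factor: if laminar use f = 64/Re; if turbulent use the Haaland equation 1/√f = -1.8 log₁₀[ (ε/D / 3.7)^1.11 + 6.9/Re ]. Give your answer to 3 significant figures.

f ≈ 0.0485

Re = ρVD/μ = 917·0.86·0.281/0.168 = 1319.
Re < 2300 → laminar, so f = 64/Re = 0.04852 (roughness is irrelevant in laminar flow).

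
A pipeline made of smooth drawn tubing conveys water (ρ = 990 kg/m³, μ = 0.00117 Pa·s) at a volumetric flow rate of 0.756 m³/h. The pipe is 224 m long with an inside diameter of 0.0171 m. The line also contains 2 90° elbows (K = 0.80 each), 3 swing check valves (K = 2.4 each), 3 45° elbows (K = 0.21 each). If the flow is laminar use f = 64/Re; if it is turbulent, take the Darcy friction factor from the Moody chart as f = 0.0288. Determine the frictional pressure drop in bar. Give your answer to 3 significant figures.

Q = 0.756 m³/h = 0.756/3600 = 0.00021 m³/s.
Cross-sectional area A = πD²/4 = π(0.0171)²/4 = 0.0002297 m²; mean velocity V = Q/A = 0.00021/0.0002297 = 0.9144 m/s.
Reynolds number Re = ρVD/μ = 990 · 0.9144 · 0.0171 / 0.00117 = 1.323e+04.
Re > 4000 → turbulent; use the Moody-chart value f = 0.0288.
Total minor-loss coefficient ΣK = 2·0.8 + 3·2.4 + 3·0.21 = 9.43.
ΔP = [f·L/D + ΣK]·(ρV²/2) = [0.0288·224/0.0171 + 9.43]·(990·0.9144²/2) = [377.3 + 9.43]·413.9 = 1.6e+05 Pa.
ΔP = 1.6e+05 Pa = 1.60 bar.

ΔP ≈ 1.60 bar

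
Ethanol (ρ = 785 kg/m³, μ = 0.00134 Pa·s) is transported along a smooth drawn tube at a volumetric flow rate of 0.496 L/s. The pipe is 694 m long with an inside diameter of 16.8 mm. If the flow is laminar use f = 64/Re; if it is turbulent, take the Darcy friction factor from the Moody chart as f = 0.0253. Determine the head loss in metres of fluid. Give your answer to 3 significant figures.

h_f ≈ 267 m

Q = 0.496 L/s = 0.496/1000 = 0.000496 m³/s.
Cross-sectional area A = πD²/4 = π(0.0168)²/4 = 0.0002217 m²; mean velocity V = Q/A = 0.000496/0.0002217 = 2.238 m/s.
Reynolds number Re = ρVD/μ = 785 · 2.238 · 0.0168 / 0.00134 = 2.202e+04.
Re > 4000 → turbulent; use the Moody-chart value f = 0.0253.
Darcy-Weisbach: ΔP = f(L/D)(ρV²/2) = 0.0253·(694/0.0168)·(785·2.238²/2) = 0.0253·4.131e+04·1965 = 2.054e+06 Pa.
Head loss h_f = ΔP/(ρg) = 2.054e+06/(785·9.81) = 267 m.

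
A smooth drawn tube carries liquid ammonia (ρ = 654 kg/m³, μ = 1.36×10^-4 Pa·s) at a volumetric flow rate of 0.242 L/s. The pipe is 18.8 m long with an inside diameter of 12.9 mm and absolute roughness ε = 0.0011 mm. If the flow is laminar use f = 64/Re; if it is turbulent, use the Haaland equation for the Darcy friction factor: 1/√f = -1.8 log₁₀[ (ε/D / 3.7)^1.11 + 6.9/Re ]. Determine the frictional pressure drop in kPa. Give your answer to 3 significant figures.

ΔP ≈ 29.0 kPa

Q = 0.242 L/s = 0.242/1000 = 0.000242 m³/s.
Cross-sectional area A = πD²/4 = π(0.0129)²/4 = 0.0001307 m²; mean velocity V = Q/A = 0.000242/0.0001307 = 1.852 m/s.
Reynolds number Re = ρVD/μ = 654 · 1.852 · 0.0129 / 0.000136 = 1.149e+05.
Re > 4000 → turbulent. Relative roughness ε/D = 1.1e-06/0.0129 = 8.53e-05. Haaland: 1/√f = -1.8 log₁₀[(8.53e-05/3.7)^1.11 + 6.9/1.149e+05] = -1.8 log₁₀[7.12e-06 + 6.01e-05] = 7.511, so f = 0.01773.
Darcy-Weisbach: ΔP = f(L/D)(ρV²/2) = 0.01773·(18.8/0.0129)·(654·1.852²/2) = 0.01773·1457·1121 = 2.896e+04 Pa.
ΔP = 2.896e+04 Pa = 29.0 kPa.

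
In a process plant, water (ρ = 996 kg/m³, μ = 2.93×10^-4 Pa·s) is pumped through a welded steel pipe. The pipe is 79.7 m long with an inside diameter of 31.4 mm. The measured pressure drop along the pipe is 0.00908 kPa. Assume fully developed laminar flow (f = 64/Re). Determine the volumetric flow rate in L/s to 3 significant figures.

For laminar flow, f = 64/Re with Re = ρVD/μ, so Darcy-Weisbach reduces to ΔP = 32μLV/D². Solving for V: V = ΔP·D²/(32μL) = 9.08·(0.0314)²/(32·0.000293·79.7) = 0.01198 m/s.
Check: Re = ρVD/μ = 996·0.01198·0.0314/0.000293 = 1279 < 2300, so the laminar assumption holds.
Q = V·A = 0.01198·(π/4·0.0314²) = 9.277e-06 m³/s = 0.00928 L/s.

Q ≈ 0.00928 L/s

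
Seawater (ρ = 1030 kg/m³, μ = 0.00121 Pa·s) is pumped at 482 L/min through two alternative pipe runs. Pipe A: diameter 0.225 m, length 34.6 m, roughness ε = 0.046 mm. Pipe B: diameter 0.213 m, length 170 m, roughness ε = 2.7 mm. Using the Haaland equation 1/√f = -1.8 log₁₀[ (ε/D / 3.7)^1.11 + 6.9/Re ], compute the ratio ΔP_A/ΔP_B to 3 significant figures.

Pipe A: V = Q/A = 0.008033/0.03976 = 0.202 m/s; Re = 3.87e+04; ε/D = 0.000204; Haaland → f = 0.02248; ΔP_A = f(L/D)(ρV²/2) = 72.68 Pa.
Pipe B: V = Q/A = 0.008033/0.03563 = 0.2254 m/s; Re = 4.088e+04; ε/D = 0.0127; Haaland → f = 0.0424; ΔP_B = f(L/D)(ρV²/2) = 885.7 Pa.
ΔP_A/ΔP_B = 72.68/885.7 = 0.0821.

ΔP_A/ΔP_B ≈ 0.0821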